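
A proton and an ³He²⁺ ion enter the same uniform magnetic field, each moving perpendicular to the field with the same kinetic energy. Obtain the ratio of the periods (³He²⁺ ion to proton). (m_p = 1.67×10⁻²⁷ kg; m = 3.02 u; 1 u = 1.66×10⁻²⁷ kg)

T = 2πm/(qB) is independent of speed, so T₂/T₁ = (m₂/q₂)/(m₁/q₁).
T_{³He²⁺ ion}/T_{proton} = (5.01×10^-27/2e) / (1.67×10^-27/1e) = 1.50.

ratio ≈ 1.50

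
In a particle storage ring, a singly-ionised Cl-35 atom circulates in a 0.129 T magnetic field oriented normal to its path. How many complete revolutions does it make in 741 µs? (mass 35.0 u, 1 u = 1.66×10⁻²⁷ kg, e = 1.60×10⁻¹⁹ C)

N = 41

T = 2πm/(qB) = 2π(5.81×10^-26) / [(1×1.60×10^-19)(0.129)] = 1.7687×10^-5 s.
N = t/T = 7.41×10^-4 / 1.7687×10^-5 ≈ 41.90, so 41 complete revolutions.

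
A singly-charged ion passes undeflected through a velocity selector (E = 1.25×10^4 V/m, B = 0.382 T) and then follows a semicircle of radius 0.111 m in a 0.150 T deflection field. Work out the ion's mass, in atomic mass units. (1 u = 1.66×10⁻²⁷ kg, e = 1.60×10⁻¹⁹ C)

m ≈ 49.0 u

v = E/B₁ = 3.27×10^4 m/s.
From r = mv/(qB₂), m = qB₂r/v = (1×1.60×10^-19)(0.150)(0.111) / (3.27×10^4) = 8.14×10^-26 kg.
In atomic mass units: m = 8.14×10^-26 / 1.66×10^-27 = 49.0 u.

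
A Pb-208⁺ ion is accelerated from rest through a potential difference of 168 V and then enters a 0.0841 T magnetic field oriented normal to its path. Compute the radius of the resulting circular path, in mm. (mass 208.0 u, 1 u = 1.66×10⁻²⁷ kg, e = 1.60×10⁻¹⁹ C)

The kinetic energy gained is K = qV = (1×1.60×10^-19)(168) = 2.69×10^-17 J.
v = √(2K/m) = 1.25×10^4 m/s.
r = mv/(qB) = (3.45×10^-25)(1.25×10^4) / [(1×1.60×10^-19)(0.0841)] = 0.320 m.

r ≈ 320 mm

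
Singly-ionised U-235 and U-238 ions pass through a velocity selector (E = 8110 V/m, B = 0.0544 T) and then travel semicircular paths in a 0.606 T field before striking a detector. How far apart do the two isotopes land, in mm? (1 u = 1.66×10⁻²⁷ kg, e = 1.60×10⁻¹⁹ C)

Δd ≈ 15.3 mm

Both emerge at v = E/B₁ = 1.49×10^5 m/s.
r = mv/(qB₂), so r₁ = 0.59980 m and r₂ = 0.60746 m, giving Δr = 7.66×10^-3 m.
After a semicircle each ion lands a diameter 2r from the entry slit, so the separation is 2Δr = 0.0153 m.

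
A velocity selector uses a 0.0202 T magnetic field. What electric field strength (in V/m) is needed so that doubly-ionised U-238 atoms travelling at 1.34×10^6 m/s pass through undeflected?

E ≈ 2.71×10^4 V/m

qE = qvB ⇒ E = vB = (1.34×10^6)(0.0202) = 2.71×10^4 V/m.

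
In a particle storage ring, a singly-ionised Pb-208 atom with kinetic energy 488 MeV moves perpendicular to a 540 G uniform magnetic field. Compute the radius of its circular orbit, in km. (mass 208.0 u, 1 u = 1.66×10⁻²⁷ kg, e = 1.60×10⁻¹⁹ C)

Convert the energy: K = 488 MeV = 7.81×10^-11 J.
v = √(2K/m) = √(2·7.81×10^-11/3.45×10^-25) = 2.13×10^7 m/s.
r = mv/(qB) = (3.45×10^-25)(2.13×10^7) / [(1×1.60×10^-19)(0.0540)] = 850 m.

r ≈ 0.850 km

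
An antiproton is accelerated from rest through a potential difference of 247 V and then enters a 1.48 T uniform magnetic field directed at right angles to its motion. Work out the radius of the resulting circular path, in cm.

The kinetic energy gained is K = qV = (1×1.60×10^-19)(247) = 3.95×10^-17 J.
v = √(2K/m) = 2.18×10^5 m/s.
r = mv/(qB) = (1.67×10^-27)(2.18×10^5) / [(1×1.60×10^-19)(1.48)] = 1.53×10^-3 m.

r ≈ 0.153 cm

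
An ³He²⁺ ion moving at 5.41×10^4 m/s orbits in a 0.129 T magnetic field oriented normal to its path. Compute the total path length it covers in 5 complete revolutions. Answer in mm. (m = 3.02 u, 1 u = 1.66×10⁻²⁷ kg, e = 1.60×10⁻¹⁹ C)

r = mv/(qB) = 6.57×10^-3 m, so one revolution covers 2πr = 0.0413 m.
In 5 revolutions: L = 5·2πr = 0.206 m.

L ≈ 206 mm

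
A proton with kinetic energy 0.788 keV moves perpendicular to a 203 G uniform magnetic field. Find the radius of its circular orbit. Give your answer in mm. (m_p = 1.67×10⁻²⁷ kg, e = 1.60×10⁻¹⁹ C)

Convert the energy: K = 0.788 keV = 1.26×10^-16 J.
v = √(2K/m) = √(2·1.26×10^-16/1.67×10^-27) = 3.89×10^5 m/s.
r = mv/(qB) = (1.67×10^-27)(3.89×10^5) / [(1×1.60×10^-19)(0.0203)] = 0.200 m.

r ≈ 200 mm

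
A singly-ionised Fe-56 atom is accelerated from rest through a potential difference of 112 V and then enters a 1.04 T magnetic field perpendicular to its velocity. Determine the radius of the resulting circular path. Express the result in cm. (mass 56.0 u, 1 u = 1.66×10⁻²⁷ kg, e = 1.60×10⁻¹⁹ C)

The kinetic energy gained is K = qV = (1×1.60×10^-19)(112) = 1.79×10^-17 J.
v = √(2K/m) = 1.96×10^4 m/s.
r = mv/(qB) = (9.30×10^-26)(1.96×10^4) / [(1×1.60×10^-19)(1.04)] = 0.0110 m.

r ≈ 1.10 cm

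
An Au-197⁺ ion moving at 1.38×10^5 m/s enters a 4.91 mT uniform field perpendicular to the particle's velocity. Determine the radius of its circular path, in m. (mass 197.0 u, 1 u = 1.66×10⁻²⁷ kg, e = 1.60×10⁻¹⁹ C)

The magnetic force provides the centripetal force: qvB = mv²/r, so r = mv/(qB).
r = (3.27×10^-25 kg)(1.38×10^5 m/s) / [(1×1.60×10^-19 C)(4.91×10^-3 T)] = 57.4 m.

r ≈ 57.4 m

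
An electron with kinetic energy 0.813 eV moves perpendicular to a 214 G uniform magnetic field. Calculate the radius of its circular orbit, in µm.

r ≈ 142 µm

Convert the energy: K = 0.813 eV = 1.30×10^-19 J.
v = √(2K/m) = √(2·1.30×10^-19/9.11×10^-31) = 5.34×10^5 m/s.
r = mv/(qB) = (9.11×10^-31)(5.34×10^5) / [(1×1.60×10^-19)(0.0214)] = 1.42×10^-4 m.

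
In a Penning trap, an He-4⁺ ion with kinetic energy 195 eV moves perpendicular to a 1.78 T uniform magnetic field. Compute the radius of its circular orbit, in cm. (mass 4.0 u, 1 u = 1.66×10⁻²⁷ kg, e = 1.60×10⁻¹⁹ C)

Convert the energy: K = 195 eV = 3.12×10^-17 J.
v = √(2K/m) = √(2·3.12×10^-17/6.64×10^-27) = 9.69×10^4 m/s.
r = mv/(qB) = (6.64×10^-27)(9.69×10^4) / [(1×1.60×10^-19)(1.78)] = 2.26×10^-3 m.

r ≈ 0.226 cm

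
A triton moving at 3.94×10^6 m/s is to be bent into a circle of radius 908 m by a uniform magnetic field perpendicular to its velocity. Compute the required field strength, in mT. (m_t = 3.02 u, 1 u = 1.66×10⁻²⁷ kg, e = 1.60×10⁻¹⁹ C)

qvB = mv²/r gives B = mv/(qr).
B = (5.01×10^-27)(3.94×10^6) / [(1×1.60×10^-19)(908)] = 1.36×10^-4 T.

B ≈ 0.136 mT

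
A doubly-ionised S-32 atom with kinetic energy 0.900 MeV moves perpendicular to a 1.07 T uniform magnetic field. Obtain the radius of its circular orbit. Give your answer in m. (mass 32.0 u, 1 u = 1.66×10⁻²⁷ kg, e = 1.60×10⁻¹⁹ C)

Convert the energy: K = 0.900 MeV = 1.44×10^-13 J.
v = √(2K/m) = √(2·1.44×10^-13/5.31×10^-26) = 2.33×10^6 m/s.
r = mv/(qB) = (5.31×10^-26)(2.33×10^6) / [(2×1.60×10^-19)(1.07)] = 0.361 m.

r ≈ 0.361 m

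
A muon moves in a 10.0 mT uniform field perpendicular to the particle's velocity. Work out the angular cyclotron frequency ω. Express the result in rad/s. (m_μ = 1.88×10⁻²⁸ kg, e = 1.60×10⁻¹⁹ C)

ω ≈ 8.51×10^6 rad/s

ω = qB/m = (1×1.60×10^-19)(0.0100) / (1.88×10^-28) = 8.51×10^6 rad/s.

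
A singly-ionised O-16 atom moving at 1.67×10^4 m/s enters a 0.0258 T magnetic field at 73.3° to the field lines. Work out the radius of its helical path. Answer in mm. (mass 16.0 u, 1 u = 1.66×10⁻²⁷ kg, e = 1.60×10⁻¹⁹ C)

r ≈ 103 mm

Only the perpendicular component v⊥ = v sin73.3° = 1.60×10^4 m/s is bent by the field.
r = m v⊥ /(qB) = (2.66×10^-26)(1.60×10^4) / [(1×1.60×10^-19)(0.0258)] = 0.103 m.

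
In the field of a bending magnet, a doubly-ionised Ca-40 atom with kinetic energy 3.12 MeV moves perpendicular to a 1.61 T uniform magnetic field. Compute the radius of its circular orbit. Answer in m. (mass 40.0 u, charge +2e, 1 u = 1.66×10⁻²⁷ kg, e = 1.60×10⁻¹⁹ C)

Convert the energy: K = 3.12 MeV = 4.99×10^-13 J.
v = √(2K/m) = √(2·4.99×10^-13/6.64×10^-26) = 3.88×10^6 m/s.
r = mv/(qB) = (6.64×10^-26)(3.88×10^6) / [(2×1.60×10^-19)(1.61)] = 0.500 m.

r ≈ 0.500 m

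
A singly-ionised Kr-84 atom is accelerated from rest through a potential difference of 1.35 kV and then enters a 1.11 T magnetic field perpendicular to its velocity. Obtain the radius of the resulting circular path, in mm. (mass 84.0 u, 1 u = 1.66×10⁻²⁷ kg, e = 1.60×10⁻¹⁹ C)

The kinetic energy gained is K = qV = (1×1.60×10^-19)(1350) = 2.16×10^-16 J.
v = √(2K/m) = 5.57×10^4 m/s.
r = mv/(qB) = (1.39×10^-25)(5.57×10^4) / [(1×1.60×10^-19)(1.11)] = 0.0437 m.

r ≈ 43.7 mm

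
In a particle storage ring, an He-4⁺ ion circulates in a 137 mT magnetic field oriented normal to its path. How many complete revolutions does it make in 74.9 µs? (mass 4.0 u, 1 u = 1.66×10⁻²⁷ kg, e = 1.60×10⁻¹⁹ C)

T = 2πm/(qB) = 2π(6.64×10^-27) / [(1×1.60×10^-19)(0.137)] = 1.9033×10^-6 s.
N = t/T = 7.49×10^-5 / 1.9033×10^-6 ≈ 39.35, so 39 complete revolutions.

N = 39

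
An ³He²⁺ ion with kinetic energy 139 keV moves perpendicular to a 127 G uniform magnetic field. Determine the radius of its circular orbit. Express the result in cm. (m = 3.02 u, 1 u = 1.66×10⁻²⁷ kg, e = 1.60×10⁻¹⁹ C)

Convert the energy: K = 139 keV = 2.22×10^-14 J.
v = √(2K/m) = √(2·2.22×10^-14/5.01×10^-27) = 2.98×10^6 m/s.
r = mv/(qB) = (5.01×10^-27)(2.98×10^6) / [(2×1.60×10^-19)(0.0127)] = 3.67 m.

r ≈ 367 cm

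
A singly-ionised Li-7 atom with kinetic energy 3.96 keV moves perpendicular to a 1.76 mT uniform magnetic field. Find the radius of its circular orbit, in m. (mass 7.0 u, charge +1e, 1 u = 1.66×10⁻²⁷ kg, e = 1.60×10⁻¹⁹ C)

r ≈ 13.6 m

Convert the energy: K = 3.96 keV = 6.34×10^-16 J.
v = √(2K/m) = √(2·6.34×10^-16/1.16×10^-26) = 3.30×10^5 m/s.
r = mv/(qB) = (1.16×10^-26)(3.30×10^5) / [(1×1.60×10^-19)(1.76×10^-3)] = 13.6 m.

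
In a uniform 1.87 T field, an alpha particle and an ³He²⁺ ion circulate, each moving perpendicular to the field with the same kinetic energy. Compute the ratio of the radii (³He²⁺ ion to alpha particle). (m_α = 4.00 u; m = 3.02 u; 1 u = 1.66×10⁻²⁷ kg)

ratio ≈ 0.869

r = √(2mK)/(qB) ⇒ at equal K, r ∝ √m/q.
r_{³He²⁺ ion}/r_{alpha particle} = 0.869.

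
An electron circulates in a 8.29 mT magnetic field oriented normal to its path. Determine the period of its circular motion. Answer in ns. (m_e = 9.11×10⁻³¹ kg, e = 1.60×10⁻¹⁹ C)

T ≈ 4.32 ns

The cyclotron period is independent of speed: T = 2πm/(qB).
T = 2π(9.11×10^-31) / [(1×1.60×10^-19)(8.29×10^-3)] = 4.32×10^-9 s.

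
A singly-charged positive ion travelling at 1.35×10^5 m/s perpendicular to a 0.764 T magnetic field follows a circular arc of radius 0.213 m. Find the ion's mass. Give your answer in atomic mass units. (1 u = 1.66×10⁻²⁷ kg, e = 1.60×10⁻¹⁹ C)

qvB = mv²/r ⇒ m = qBr/v.
m = (1×1.60×10^-19)(0.764)(0.213) / (1.35×10^5) = 1.93×10^-25 kg = 116 u.

m ≈ 116 u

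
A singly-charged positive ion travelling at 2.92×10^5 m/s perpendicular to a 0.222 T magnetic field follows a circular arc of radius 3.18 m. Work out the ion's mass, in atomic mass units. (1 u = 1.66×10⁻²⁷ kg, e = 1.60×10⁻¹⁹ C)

m ≈ 233 u

qvB = mv²/r ⇒ m = qBr/v.
m = (1×1.60×10^-19)(0.222)(3.18) / (2.92×10^5) = 3.87×10^-25 kg = 233 u.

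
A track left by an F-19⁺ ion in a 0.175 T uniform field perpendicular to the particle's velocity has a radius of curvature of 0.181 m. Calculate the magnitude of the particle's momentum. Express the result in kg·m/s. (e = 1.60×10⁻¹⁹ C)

p ≈ 5.07×10^-21 kg·m/s

Since qvB = mv²/r, the momentum p = mv = qBr.
p = (1×1.60×10^-19)(0.175)(0.181) = 5.07×10^-21 kg·m/s.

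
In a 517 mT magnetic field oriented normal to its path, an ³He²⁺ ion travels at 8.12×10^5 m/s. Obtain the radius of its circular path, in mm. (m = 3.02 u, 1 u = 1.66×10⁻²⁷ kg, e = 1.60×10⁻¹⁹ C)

The magnetic force provides the centripetal force: qvB = mv²/r, so r = mv/(qB).
r = (5.01×10^-27 kg)(8.12×10^5 m/s) / [(2×1.60×10^-19 C)(0.517 T)] = 0.0246 m.

r ≈ 24.6 mm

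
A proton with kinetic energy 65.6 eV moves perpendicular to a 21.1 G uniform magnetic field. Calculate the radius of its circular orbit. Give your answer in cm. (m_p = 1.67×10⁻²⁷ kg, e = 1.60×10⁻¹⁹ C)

r ≈ 55.5 cm

Convert the energy: K = 65.6 eV = 1.05×10^-17 J.
v = √(2K/m) = √(2·1.05×10^-17/1.67×10^-27) = 1.12×10^5 m/s.
r = mv/(qB) = (1.67×10^-27)(1.12×10^5) / [(1×1.60×10^-19)(2.11×10^-3)] = 0.555 m.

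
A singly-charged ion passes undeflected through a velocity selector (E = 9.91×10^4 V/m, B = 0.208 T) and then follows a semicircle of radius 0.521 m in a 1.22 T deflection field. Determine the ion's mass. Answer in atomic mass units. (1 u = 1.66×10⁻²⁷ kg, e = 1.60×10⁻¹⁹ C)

v = E/B₁ = 4.76×10^5 m/s.
From r = mv/(qB₂), m = qB₂r/v = (1×1.60×10^-19)(1.22)(0.521) / (4.76×10^5) = 2.13×10^-25 kg.
In atomic mass units: m = 2.13×10^-25 / 1.66×10^-27 = 129 u.

m ≈ 129 u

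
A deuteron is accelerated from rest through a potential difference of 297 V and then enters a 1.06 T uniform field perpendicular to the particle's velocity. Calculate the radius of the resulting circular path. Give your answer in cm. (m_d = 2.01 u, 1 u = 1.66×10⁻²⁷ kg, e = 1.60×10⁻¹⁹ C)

The kinetic energy gained is K = qV = (1×1.60×10^-19)(297) = 4.75×10^-17 J.
v = √(2K/m) = 1.69×10^5 m/s.
r = mv/(qB) = (3.34×10^-27)(1.69×10^5) / [(1×1.60×10^-19)(1.06)] = 3.32×10^-3 m.

r ≈ 0.332 cm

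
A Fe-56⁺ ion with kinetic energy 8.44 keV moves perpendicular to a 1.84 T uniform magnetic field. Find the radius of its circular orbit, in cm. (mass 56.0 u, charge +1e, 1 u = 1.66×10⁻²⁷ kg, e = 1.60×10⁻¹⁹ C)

Convert the energy: K = 8.44 keV = 1.35×10^-15 J.
v = √(2K/m) = √(2·1.35×10^-15/9.30×10^-26) = 1.70×10^5 m/s.
r = mv/(qB) = (9.30×10^-26)(1.70×10^5) / [(1×1.60×10^-19)(1.84)] = 0.0538 m.

r ≈ 5.38 cm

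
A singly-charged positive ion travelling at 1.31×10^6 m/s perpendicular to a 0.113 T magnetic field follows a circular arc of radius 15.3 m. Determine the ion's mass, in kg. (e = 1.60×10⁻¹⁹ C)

m ≈ 2.11×10^-25 kg

qvB = mv²/r ⇒ m = qBr/v.
m = (1×1.60×10^-19)(0.113)(15.3) / (1.31×10^6) = 2.11×10^-25 kg.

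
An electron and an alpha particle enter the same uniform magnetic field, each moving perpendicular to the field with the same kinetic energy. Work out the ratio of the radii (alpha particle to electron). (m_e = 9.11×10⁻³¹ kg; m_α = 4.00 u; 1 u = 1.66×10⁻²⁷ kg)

r = √(2mK)/(qB) ⇒ at equal K, r ∝ √m/q.
r_{alpha particle}/r_{electron} = 42.7.

ratio ≈ 42.7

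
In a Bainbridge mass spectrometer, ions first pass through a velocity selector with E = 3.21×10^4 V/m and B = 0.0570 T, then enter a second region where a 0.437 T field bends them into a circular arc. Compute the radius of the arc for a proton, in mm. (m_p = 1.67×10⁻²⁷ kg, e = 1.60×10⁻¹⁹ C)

The selector passes v = E/B = 3.21×10^4/0.0570 = 5.63×10^5 m/s.
In the deflection region, r = mv/(qB₂) = (1.67×10^-27)(5.63×10^5) / [(1×1.60×10^-19)(0.437)] = 0.0135 m.

r ≈ 13.5 mm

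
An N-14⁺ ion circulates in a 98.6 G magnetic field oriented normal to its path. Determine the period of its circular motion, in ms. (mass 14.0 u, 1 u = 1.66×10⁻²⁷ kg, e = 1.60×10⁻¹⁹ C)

T ≈ 0.0926 ms

The cyclotron period is independent of speed: T = 2πm/(qB).
T = 2π(2.32×10^-26) / [(1×1.60×10^-19)(9.86×10^-3)] = 9.26×10^-5 s.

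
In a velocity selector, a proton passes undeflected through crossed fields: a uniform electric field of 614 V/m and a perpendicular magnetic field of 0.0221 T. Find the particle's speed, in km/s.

v ≈ 27.8 km/s

For zero net force, qE = qvB, so v = E/B.
v = (614) / (0.0221) = 2.78×10^4 m/s.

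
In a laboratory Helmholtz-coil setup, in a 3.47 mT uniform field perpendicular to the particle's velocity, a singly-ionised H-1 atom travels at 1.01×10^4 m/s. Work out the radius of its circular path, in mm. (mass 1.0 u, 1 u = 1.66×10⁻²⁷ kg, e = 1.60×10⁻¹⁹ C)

r ≈ 30.2 mm

The magnetic force provides the centripetal force: qvB = mv²/r, so r = mv/(qB).
r = (1.66×10^-27 kg)(1.01×10^4 m/s) / [(1×1.60×10^-19 C)(3.47×10^-3 T)] = 0.0302 m.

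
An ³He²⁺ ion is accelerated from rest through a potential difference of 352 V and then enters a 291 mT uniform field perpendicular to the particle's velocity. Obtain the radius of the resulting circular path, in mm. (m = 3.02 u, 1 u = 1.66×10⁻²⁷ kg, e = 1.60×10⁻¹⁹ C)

The kinetic energy gained is K = qV = (2×1.60×10^-19)(352) = 1.13×10^-16 J.
v = √(2K/m) = 2.12×10^5 m/s.
r = mv/(qB) = (5.01×10^-27)(2.12×10^5) / [(2×1.60×10^-19)(0.291)] = 0.0114 m.

r ≈ 11.4 mm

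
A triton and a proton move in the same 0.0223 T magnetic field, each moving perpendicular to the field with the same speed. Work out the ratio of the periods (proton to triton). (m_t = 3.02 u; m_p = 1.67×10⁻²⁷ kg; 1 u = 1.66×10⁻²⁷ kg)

T = 2πm/(qB) is independent of speed, so T₂/T₁ = (m₂/q₂)/(m₁/q₁).
T_{proton}/T_{triton} = (1.67×10^-27/1e) / (5.01×10^-27/1e) = 0.333.

ratio ≈ 0.333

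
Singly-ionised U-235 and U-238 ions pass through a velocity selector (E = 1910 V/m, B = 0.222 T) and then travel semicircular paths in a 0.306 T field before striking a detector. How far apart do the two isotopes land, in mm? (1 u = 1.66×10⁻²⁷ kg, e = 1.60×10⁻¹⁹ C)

Δd ≈ 1.75 mm

Both emerge at v = E/B₁ = 8600 m/s.
r = mv/(qB₂), so r₁ = 0.068551 m and r₂ = 0.069426 m, giving Δr = 8.75×10^-4 m.
After a semicircle each ion lands a diameter 2r from the entry slit, so the separation is 2Δr = 1.75×10^-3 m.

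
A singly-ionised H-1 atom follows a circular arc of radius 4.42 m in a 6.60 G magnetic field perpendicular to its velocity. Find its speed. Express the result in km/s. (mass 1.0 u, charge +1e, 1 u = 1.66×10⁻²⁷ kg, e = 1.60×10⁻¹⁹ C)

v ≈ 281 km/s

From qvB = mv²/r, v = qBr/m.
v = (1×1.60×10^-19)(6.60×10^-4)(4.42) / (1.66×10^-27) = 2.81×10^5 m/s.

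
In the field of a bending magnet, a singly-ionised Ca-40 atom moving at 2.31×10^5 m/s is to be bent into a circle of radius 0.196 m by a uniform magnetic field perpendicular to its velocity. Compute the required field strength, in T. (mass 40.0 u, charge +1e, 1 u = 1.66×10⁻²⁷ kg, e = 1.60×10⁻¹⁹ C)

qvB = mv²/r gives B = mv/(qr).
B = (6.64×10^-26)(2.31×10^5) / [(1×1.60×10^-19)(0.196)] = 0.489 T.

B ≈ 0.489 T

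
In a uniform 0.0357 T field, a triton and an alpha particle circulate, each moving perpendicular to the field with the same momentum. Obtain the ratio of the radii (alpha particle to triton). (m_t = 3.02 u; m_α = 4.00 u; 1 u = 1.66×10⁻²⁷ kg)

r = p/(qB) ⇒ at equal p, r ∝ 1/q.
r_{alpha particle}/r_{triton} = 0.500.

ratio ≈ 0.500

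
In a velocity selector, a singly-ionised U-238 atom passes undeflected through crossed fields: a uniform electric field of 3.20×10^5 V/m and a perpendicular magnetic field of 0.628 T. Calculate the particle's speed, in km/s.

v ≈ 510 km/s

For zero net force, qE = qvB, so v = E/B.
v = (3.20×10^5) / (0.628) = 5.10×10^5 m/s.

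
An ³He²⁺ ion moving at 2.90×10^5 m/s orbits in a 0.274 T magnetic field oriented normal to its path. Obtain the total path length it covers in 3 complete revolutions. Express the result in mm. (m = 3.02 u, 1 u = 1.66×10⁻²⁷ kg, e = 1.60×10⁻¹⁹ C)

r = mv/(qB) = 0.0166 m, so one revolution covers 2πr = 0.104 m.
In 3 revolutions: L = 3·2πr = 0.313 m.

L ≈ 313 mm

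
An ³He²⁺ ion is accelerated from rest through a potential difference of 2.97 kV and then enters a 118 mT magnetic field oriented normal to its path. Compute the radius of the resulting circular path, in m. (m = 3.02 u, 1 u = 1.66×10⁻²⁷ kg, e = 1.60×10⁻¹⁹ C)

The kinetic energy gained is K = qV = (2×1.60×10^-19)(2970) = 9.50×10^-16 J.
v = √(2K/m) = 6.16×10^5 m/s.
r = mv/(qB) = (5.01×10^-27)(6.16×10^5) / [(2×1.60×10^-19)(0.118)] = 0.0818 m.

r ≈ 0.0818 m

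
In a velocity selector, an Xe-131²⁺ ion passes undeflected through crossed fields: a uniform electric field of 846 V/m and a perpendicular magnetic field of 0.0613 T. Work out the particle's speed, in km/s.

For zero net force, qE = qvB, so v = E/B.
v = (846) / (0.0613) = 1.38×10^4 m/s.

v ≈ 13.8 km/s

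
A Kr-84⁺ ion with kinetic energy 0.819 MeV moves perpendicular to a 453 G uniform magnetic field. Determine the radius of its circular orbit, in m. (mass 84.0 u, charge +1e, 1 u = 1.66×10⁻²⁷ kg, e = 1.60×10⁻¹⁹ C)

r ≈ 26.4 m

Convert the energy: K = 0.819 MeV = 1.31×10^-13 J.
v = √(2K/m) = √(2·1.31×10^-13/1.39×10^-25) = 1.37×10^6 m/s.
r = mv/(qB) = (1.39×10^-25)(1.37×10^6) / [(1×1.60×10^-19)(0.0453)] = 26.4 m.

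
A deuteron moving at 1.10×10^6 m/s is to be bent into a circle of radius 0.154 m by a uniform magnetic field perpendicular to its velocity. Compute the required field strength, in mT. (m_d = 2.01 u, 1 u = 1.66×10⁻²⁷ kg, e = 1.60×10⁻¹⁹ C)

qvB = mv²/r gives B = mv/(qr).
B = (3.34×10^-27)(1.10×10^6) / [(1×1.60×10^-19)(0.154)] = 0.149 T.

B ≈ 149 mT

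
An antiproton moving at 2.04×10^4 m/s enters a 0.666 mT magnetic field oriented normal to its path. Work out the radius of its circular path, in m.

r ≈ 0.320 m

The magnetic force provides the centripetal force: qvB = mv²/r, so r = mv/(qB).
r = (1.67×10^-27 kg)(2.04×10^4 m/s) / [(1×1.60×10^-19 C)(6.66×10^-4 T)] = 0.320 m.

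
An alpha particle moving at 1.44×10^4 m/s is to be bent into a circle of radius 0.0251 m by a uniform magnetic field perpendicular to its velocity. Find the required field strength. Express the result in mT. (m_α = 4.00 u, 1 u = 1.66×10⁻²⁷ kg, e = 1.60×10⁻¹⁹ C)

qvB = mv²/r gives B = mv/(qr).
B = (6.64×10^-27)(1.44×10^4) / [(2×1.60×10^-19)(0.0251)] = 0.0119 T.

B ≈ 11.9 mT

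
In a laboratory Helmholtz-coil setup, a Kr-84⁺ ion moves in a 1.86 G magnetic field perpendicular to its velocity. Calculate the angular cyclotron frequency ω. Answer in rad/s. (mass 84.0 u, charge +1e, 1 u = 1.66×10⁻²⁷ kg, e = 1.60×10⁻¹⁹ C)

ω = qB/m = (1×1.60×10^-19)(1.86×10^-4) / (1.39×10^-25) = 213 rad/s.

ω ≈ 213 rad/s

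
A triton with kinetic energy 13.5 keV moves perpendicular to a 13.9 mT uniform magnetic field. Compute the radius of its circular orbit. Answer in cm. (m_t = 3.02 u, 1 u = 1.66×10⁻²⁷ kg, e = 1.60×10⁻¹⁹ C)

Convert the energy: K = 13.5 keV = 2.16×10^-15 J.
v = √(2K/m) = √(2·2.16×10^-15/5.01×10^-27) = 9.28×10^5 m/s.
r = mv/(qB) = (5.01×10^-27)(9.28×10^5) / [(1×1.60×10^-19)(0.0139)] = 2.09 m.

r ≈ 209 cm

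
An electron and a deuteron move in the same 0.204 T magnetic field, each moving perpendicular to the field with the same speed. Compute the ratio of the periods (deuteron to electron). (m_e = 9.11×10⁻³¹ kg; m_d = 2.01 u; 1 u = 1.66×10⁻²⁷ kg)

T = 2πm/(qB) is independent of speed, so T₂/T₁ = (m₂/q₂)/(m₁/q₁).
T_{deuteron}/T_{electron} = (3.34×10^-27/1e) / (9.11×10^-31/1e) = 3660.

ratio ≈ 3660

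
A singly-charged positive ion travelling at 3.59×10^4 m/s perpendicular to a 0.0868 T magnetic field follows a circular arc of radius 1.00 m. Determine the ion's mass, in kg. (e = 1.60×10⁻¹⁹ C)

qvB = mv²/r ⇒ m = qBr/v.
m = (1×1.60×10^-19)(0.0868)(1.00) / (3.59×10^4) = 3.87×10^-25 kg.

m ≈ 3.87×10^-25 kg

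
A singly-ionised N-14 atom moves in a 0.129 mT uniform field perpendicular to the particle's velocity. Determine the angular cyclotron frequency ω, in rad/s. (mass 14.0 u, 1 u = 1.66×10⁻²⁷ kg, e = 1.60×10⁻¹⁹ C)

ω ≈ 888 rad/s

ω = qB/m = (1×1.60×10^-19)(1.29×10^-4) / (2.32×10^-26) = 888 rad/s.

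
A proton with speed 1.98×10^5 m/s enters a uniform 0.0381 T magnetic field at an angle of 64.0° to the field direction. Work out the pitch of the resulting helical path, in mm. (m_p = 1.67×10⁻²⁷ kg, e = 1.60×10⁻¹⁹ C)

The velocity component along B is v∥ = v cos64.0° = 8.68×10^4 m/s.
The cyclotron period T = 2πm/(qB) = 1.72×10^-6 s is set by m, q, B alone.
Pitch = v∥·T = (8.68×10^4)(1.72×10^-6) = 0.149 m.

pitch ≈ 149 mm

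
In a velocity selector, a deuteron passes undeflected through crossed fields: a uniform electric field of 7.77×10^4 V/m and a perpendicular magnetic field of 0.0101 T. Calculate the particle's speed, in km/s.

v ≈ 7690 km/s

For zero net force, qE = qvB, so v = E/B.
v = (7.77×10^4) / (0.0101) = 7.69×10^6 m/s.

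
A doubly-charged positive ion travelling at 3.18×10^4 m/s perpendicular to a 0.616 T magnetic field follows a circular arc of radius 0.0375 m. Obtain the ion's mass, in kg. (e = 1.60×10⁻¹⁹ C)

m ≈ 2.32×10^-25 kg

qvB = mv²/r ⇒ m = qBr/v.
m = (2×1.60×10^-19)(0.616)(0.0375) / (3.18×10^4) = 2.32×10^-25 kg.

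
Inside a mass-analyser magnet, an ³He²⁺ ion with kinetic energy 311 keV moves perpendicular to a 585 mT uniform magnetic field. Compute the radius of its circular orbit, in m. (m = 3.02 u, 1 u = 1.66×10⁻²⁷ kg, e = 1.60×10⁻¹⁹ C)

Convert the energy: K = 311 keV = 4.98×10^-14 J.
v = √(2K/m) = √(2·4.98×10^-14/5.01×10^-27) = 4.46×10^6 m/s.
r = mv/(qB) = (5.01×10^-27)(4.46×10^6) / [(2×1.60×10^-19)(0.585)] = 0.119 m.

r ≈ 0.119 m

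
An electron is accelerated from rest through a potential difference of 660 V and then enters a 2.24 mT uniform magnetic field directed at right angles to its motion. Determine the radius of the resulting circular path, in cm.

r ≈ 3.87 cm

The kinetic energy gained is K = qV = (1×1.60×10^-19)(660) = 1.06×10^-16 J.
v = √(2K/m) = 1.52×10^7 m/s.
r = mv/(qB) = (9.11×10^-31)(1.52×10^7) / [(1×1.60×10^-19)(2.24×10^-3)] = 0.0387 m.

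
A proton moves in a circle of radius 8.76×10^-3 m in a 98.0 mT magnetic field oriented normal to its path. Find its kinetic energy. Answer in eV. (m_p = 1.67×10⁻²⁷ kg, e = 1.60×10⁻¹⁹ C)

K ≈ 35.3 eV

v = qBr/m = (1×1.60×10^-19)(0.0980)(8.76×10^-3) / (1.67×10^-27) = 8.22×10^4 m/s.
K = ½mv² = 0.5·(1.67×10^-27)·(8.22×10^4)² = 5.65×10^-18 J = 35.3 eV.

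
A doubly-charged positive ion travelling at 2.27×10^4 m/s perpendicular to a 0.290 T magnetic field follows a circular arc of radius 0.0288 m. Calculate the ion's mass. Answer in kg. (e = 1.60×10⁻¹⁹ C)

qvB = mv²/r ⇒ m = qBr/v.
m = (2×1.60×10^-19)(0.290)(0.0288) / (2.27×10^4) = 1.18×10^-25 kg.

m ≈ 1.18×10^-25 kg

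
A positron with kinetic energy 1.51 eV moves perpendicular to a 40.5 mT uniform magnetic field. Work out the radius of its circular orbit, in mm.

Convert the energy: K = 1.51 eV = 2.42×10^-19 J.
v = √(2K/m) = √(2·2.42×10^-19/9.11×10^-31) = 7.28×10^5 m/s.
r = mv/(qB) = (9.11×10^-31)(7.28×10^5) / [(1×1.60×10^-19)(0.0405)] = 1.02×10^-4 m.

r ≈ 0.102 mm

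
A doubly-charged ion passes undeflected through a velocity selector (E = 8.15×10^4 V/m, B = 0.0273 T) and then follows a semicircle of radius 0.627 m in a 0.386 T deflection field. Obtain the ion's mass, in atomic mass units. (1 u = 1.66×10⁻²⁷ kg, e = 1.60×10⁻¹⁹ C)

v = E/B₁ = 2.99×10^6 m/s.
From r = mv/(qB₂), m = qB₂r/v = (2×1.60×10^-19)(0.386)(0.627) / (2.99×10^6) = 2.59×10^-26 kg.
In atomic mass units: m = 2.59×10^-26 / 1.66×10^-27 = 15.6 u.

m ≈ 15.6 u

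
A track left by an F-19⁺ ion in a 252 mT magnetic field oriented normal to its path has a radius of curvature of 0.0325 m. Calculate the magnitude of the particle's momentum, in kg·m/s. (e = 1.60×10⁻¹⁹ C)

p ≈ 1.31×10^-21 kg·m/s

Since qvB = mv²/r, the momentum p = mv = qBr.
p = (1×1.60×10^-19)(0.252)(0.0325) = 1.31×10^-21 kg·m/s.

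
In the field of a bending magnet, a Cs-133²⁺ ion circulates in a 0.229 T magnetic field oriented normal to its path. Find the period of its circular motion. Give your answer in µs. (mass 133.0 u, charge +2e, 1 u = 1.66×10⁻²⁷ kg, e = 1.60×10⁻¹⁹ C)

T ≈ 18.9 µs

The cyclotron period is independent of speed: T = 2πm/(qB).
T = 2π(2.21×10^-25) / [(2×1.60×10^-19)(0.229)] = 1.89×10^-5 s.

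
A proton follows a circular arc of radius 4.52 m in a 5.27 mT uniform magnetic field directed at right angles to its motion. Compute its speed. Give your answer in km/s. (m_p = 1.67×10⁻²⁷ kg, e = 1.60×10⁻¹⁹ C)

v ≈ 2280 km/s

From qvB = mv²/r, v = qBr/m.
v = (1×1.60×10^-19)(5.27×10^-3)(4.52) / (1.67×10^-27) = 2.28×10^6 m/s.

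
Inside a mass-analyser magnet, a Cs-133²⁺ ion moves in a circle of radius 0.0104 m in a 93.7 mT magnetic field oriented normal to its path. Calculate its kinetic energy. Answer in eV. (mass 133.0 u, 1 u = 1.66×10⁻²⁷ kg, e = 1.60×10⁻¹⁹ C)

v = qBr/m = (2×1.60×10^-19)(0.0937)(0.0104) / (2.21×10^-25) = 1410 m/s.
K = ½mv² = 0.5·(2.21×10^-25)·(1410)² = 2.20×10^-19 J = 1.38 eV.

K ≈ 1.38 eV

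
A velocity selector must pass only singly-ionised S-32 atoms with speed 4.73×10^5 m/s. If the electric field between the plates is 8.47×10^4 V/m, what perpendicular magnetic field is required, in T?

B ≈ 0.179 T

qE = qvB ⇒ B = E/v = (8.47×10^4) / (4.73×10^5) = 0.179 T.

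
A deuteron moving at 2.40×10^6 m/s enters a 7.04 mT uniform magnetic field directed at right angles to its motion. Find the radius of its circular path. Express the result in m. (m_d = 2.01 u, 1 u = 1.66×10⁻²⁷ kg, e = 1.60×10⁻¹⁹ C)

The magnetic force provides the centripetal force: qvB = mv²/r, so r = mv/(qB).
r = (3.34×10^-27 kg)(2.40×10^6 m/s) / [(1×1.60×10^-19 C)(7.04×10^-3 T)] = 7.11 m.

r ≈ 7.11 m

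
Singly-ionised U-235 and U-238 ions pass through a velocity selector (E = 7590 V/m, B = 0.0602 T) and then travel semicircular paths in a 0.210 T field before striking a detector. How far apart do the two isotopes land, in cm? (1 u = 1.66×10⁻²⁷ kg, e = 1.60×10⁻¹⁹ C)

Both emerge at v = E/B₁ = 1.26×10^5 m/s.
r = mv/(qB₂), so r₁ = 1.4638 m and r₂ = 1.4825 m, giving Δr = 0.0187 m.
After a semicircle each ion lands a diameter 2r from the entry slit, so the separation is 2Δr = 0.0374 m.

Δd ≈ 3.74 cm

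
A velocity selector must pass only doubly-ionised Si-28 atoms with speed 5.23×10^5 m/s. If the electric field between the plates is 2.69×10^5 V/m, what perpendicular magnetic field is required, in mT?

B ≈ 514 mT

qE = qvB ⇒ B = E/v = (2.69×10^5) / (5.23×10^5) = 0.514 T.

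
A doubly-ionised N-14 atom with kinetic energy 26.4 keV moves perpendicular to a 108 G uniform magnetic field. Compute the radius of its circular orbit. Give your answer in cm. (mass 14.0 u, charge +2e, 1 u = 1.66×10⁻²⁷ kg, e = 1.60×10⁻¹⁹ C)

r ≈ 405 cm

Convert the energy: K = 26.4 keV = 4.22×10^-15 J.
v = √(2K/m) = √(2·4.22×10^-15/2.32×10^-26) = 6.03×10^5 m/s.
r = mv/(qB) = (2.32×10^-26)(6.03×10^5) / [(2×1.60×10^-19)(0.0108)] = 4.05 m.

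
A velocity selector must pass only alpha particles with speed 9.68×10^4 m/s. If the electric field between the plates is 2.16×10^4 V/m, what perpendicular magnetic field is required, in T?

B ≈ 0.223 T

qE = qvB ⇒ B = E/v = (2.16×10^4) / (9.68×10^4) = 0.223 T.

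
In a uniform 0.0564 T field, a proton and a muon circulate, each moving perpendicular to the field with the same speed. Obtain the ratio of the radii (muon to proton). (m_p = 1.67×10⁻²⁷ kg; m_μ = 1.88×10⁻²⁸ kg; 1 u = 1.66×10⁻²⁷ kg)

r = mv/(qB) ⇒ at equal v, r ∝ m/q.
r_{muon}/r_{proton} = 0.113.

ratio ≈ 0.113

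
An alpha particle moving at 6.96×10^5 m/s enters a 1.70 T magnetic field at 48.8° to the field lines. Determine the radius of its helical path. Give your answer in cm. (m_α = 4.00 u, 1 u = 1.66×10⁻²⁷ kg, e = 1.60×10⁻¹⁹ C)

Only the perpendicular component v⊥ = v sin48.8° = 5.24×10^5 m/s is bent by the field.
r = m v⊥ /(qB) = (6.64×10^-27)(5.24×10^5) / [(2×1.60×10^-19)(1.70)] = 6.39×10^-3 m.

r ≈ 0.639 cm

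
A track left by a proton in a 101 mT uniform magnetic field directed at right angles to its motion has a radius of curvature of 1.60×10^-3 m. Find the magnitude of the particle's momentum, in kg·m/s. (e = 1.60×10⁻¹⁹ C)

Since qvB = mv²/r, the momentum p = mv = qBr.
p = (1×1.60×10^-19)(0.101)(1.60×10^-3) = 2.59×10^-23 kg·m/s.

p ≈ 2.59×10^-23 kg·m/s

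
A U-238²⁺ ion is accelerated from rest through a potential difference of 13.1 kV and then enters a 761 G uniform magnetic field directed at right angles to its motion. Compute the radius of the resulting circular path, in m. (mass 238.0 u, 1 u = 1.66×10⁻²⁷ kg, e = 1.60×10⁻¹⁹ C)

r ≈ 2.36 m

The kinetic energy gained is K = qV = (2×1.60×10^-19)(1.31×10^4) = 4.19×10^-15 J.
v = √(2K/m) = 1.46×10^5 m/s.
r = mv/(qB) = (3.95×10^-25)(1.46×10^5) / [(2×1.60×10^-19)(0.0761)] = 2.36 m.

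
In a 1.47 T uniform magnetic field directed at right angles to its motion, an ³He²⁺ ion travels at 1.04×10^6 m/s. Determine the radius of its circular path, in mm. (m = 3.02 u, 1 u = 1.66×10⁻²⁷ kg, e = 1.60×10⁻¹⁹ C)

r ≈ 11.1 mm

The magnetic force provides the centripetal force: qvB = mv²/r, so r = mv/(qB).
r = (5.01×10^-27 kg)(1.04×10^6 m/s) / [(2×1.60×10^-19 C)(1.47 T)] = 0.0111 m.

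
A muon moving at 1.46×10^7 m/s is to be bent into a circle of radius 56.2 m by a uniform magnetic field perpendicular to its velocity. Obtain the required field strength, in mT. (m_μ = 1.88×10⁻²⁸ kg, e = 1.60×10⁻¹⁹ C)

B ≈ 0.305 mT

qvB = mv²/r gives B = mv/(qr).
B = (1.88×10^-28)(1.46×10^7) / [(1×1.60×10^-19)(56.2)] = 3.05×10^-4 T.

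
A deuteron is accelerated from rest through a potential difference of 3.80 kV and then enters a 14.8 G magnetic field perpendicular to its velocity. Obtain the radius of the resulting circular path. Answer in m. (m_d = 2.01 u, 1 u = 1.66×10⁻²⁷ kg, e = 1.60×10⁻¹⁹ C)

The kinetic energy gained is K = qV = (1×1.60×10^-19)(3800) = 6.08×10^-16 J.
v = √(2K/m) = 6.04×10^5 m/s.
r = mv/(qB) = (3.34×10^-27)(6.04×10^5) / [(1×1.60×10^-19)(1.48×10^-3)] = 8.51 m.

r ≈ 8.51 m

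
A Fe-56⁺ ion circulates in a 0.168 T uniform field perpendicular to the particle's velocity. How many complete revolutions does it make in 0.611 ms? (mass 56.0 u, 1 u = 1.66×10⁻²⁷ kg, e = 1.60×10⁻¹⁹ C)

N = 28

T = 2πm/(qB) = 2π(9.296×10^-26) / [(1×1.60×10^-19)(0.168)] = 2.1729×10^-5 s.
N = t/T = 6.11×10^-4 / 2.1729×10^-5 ≈ 28.12, so 28 complete revolutions.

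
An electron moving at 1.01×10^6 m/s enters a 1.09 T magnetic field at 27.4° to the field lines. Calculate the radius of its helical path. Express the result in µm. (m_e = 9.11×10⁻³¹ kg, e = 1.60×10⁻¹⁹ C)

r ≈ 2.43 µm

Only the perpendicular component v⊥ = v sin27.4° = 4.65×10^5 m/s is bent by the field.
r = m v⊥ /(qB) = (9.11×10^-31)(4.65×10^5) / [(1×1.60×10^-19)(1.09)] = 2.43×10^-6 m.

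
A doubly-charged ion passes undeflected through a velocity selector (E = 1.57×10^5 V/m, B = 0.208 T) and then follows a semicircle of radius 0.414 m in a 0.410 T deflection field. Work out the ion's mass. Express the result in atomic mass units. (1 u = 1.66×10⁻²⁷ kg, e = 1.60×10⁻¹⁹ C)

v = E/B₁ = 7.55×10^5 m/s.
From r = mv/(qB₂), m = qB₂r/v = (2×1.60×10^-19)(0.410)(0.414) / (7.55×10^5) = 7.20×10^-26 kg.
In atomic mass units: m = 7.20×10^-26 / 1.66×10^-27 = 43.4 u.

m ≈ 43.4 u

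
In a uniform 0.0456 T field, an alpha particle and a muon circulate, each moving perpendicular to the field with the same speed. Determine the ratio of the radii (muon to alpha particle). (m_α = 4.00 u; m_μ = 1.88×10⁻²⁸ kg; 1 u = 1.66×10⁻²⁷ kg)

ratio ≈ 0.0566

r = mv/(qB) ⇒ at equal v, r ∝ m/q.
r_{muon}/r_{alpha particle} = 0.0566.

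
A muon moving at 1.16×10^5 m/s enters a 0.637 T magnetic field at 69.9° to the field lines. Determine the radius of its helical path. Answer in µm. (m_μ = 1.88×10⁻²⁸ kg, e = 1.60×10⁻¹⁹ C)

Only the perpendicular component v⊥ = v sin69.9° = 1.09×10^5 m/s is bent by the field.
r = m v⊥ /(qB) = (1.88×10^-28)(1.09×10^5) / [(1×1.60×10^-19)(0.637)] = 2.01×10^-4 m.

r ≈ 201 µm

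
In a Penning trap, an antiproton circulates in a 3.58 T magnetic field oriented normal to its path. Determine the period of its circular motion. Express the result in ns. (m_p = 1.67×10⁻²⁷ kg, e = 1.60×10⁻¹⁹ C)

T ≈ 18.3 ns

The cyclotron period is independent of speed: T = 2πm/(qB).
T = 2π(1.67×10^-27) / [(1×1.60×10^-19)(3.58)] = 1.83×10^-8 s.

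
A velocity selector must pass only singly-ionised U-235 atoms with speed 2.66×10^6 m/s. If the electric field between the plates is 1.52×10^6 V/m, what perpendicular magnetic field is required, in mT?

B ≈ 571 mT

qE = qvB ⇒ B = E/v = (1.52×10^6) / (2.66×10^6) = 0.571 T.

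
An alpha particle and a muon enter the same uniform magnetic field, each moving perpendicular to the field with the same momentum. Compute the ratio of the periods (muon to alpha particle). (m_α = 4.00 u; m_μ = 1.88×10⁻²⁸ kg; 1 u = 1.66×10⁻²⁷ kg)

T = 2πm/(qB) is independent of speed, so T₂/T₁ = (m₂/q₂)/(m₁/q₁).
T_{muon}/T_{alpha particle} = (1.88×10^-28/1e) / (6.64×10^-27/2e) = 0.0566.

ratio ≈ 0.0566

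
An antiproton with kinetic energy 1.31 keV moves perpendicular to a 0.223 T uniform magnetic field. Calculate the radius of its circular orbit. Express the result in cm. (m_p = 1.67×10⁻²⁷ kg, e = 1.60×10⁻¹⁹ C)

Convert the energy: K = 1.31 keV = 2.10×10^-16 J.
v = √(2K/m) = √(2·2.10×10^-16/1.67×10^-27) = 5.01×10^5 m/s.
r = mv/(qB) = (1.67×10^-27)(5.01×10^5) / [(1×1.60×10^-19)(0.223)] = 0.0235 m.

r ≈ 2.35 cm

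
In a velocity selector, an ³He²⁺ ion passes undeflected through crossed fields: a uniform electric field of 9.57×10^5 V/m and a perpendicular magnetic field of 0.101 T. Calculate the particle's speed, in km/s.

For zero net force, qE = qvB, so v = E/B.
v = (9.57×10^5) / (0.101) = 9.48×10^6 m/s.

v ≈ 9480 km/s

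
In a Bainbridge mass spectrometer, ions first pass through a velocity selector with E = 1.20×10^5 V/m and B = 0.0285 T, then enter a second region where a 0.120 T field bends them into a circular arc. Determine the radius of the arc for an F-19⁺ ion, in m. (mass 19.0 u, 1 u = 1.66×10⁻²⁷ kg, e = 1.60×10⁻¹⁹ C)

The selector passes v = E/B = 1.20×10^5/0.0285 = 4.21×10^6 m/s.
In the deflection region, r = mv/(qB₂) = (3.15×10^-26)(4.21×10^6) / [(1×1.60×10^-19)(0.120)] = 6.92 m.

r ≈ 6.92 m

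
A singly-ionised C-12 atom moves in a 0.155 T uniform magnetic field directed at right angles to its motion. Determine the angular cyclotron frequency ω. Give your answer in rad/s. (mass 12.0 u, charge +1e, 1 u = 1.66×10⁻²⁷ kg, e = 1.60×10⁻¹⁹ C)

ω = qB/m = (1×1.60×10^-19)(0.155) / (1.99×10^-26) = 1.24×10^6 rad/s.

ω ≈ 1.24×10^6 rad/s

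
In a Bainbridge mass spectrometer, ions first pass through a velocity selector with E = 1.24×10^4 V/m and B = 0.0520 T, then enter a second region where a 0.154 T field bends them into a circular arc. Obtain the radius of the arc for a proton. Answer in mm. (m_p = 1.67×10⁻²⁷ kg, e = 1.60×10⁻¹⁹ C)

r ≈ 16.2 mm

The selector passes v = E/B = 1.24×10^4/0.0520 = 2.38×10^5 m/s.
In the deflection region, r = mv/(qB₂) = (1.67×10^-27)(2.38×10^5) / [(1×1.60×10^-19)(0.154)] = 0.0162 m.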